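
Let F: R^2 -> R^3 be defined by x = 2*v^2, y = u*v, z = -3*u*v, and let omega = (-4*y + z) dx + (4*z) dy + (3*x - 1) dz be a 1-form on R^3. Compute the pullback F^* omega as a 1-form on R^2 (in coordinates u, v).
F^* omega = (3*v*(-4*u*v - 6*v^2 + 1)) du + (u*(-12*u*v - 46*v^2 + 3)) dv

Using F^*(f dg) = (f ∘ F) d(g ∘ F), substitute each coordinate x_i by F_i(u, v) in f_i, and replace dx_i by d F_i = (∂F_i/∂u) du + (∂F_i/∂v) dv.
  For the x component: f_1(F) = -7*u*v; d F_1 = (0) du + (4*v) dv
  For the y component: f_2(F) = -12*u*v; d F_2 = (v) du + (u) dv
  For the z component: f_3(F) = 6*v^2 - 1; d F_3 = (-3*v) du + (-3*u) dv
Combining and collecting du, dv coefficients:
  coeff of du: 3*v*(-4*u*v - 6*v^2 + 1)
  coeff of dv: u*(-12*u*v - 46*v^2 + 3)
F^* omega = (3*v*(-4*u*v - 6*v^2 + 1)) du + (u*(-12*u*v - 46*v^2 + 3)) dv.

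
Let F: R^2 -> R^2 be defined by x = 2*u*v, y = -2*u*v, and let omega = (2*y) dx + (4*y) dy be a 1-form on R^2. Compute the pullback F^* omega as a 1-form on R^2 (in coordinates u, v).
F^* omega = (8*u*v^2) du + (8*u^2*v) dv

Using F^*(f dg) = (f ∘ F) d(g ∘ F), substitute each coordinate x_i by F_i(u, v) in f_i, and replace dx_i by d F_i = (∂F_i/∂u) du + (∂F_i/∂v) dv.
  For the x component: f_1(F) = -4*u*v; d F_1 = (2*v) du + (2*u) dv
  For the y component: f_2(F) = -8*u*v; d F_2 = (-2*v) du + (-2*u) dv
Combining and collecting du, dv coefficients:
  coeff of du: 8*u*v^2
  coeff of dv: 8*u^2*v
F^* omega = (8*u*v^2) du + (8*u^2*v) dv.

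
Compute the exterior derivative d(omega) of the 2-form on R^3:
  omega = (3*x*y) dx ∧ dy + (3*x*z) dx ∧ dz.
d(omega) = 0

For a 2-form omega = sum_{i<j} g_{ij} dx_i ∧ dx_j, the exterior derivative is
  d(omega) = sum_{i<j} d(g_{ij}) ∧ dx_i ∧ dx_j = sum_{i<j, k} (∂g_{ij}/∂x_k) dx_k ∧ dx_i ∧ dx_j.
Expand each term, using dx_k ∧ dx_i ∧ dx_j = sgn(permutation) dx_{(a)} ∧ dx_{(b)} ∧ dx_{(c)} with (a < b < c) sorted:

Collecting like 3-forms: d(omega) = 0.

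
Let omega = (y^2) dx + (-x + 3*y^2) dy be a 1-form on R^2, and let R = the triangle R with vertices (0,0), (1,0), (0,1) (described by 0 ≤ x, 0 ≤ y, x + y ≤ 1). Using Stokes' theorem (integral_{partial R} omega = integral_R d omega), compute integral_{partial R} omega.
integral_(partial R) omega = -5/6

Stokes: integral_partial_R omega = integral_R d omega with d omega = (∂Q/∂x - ∂P/∂y) dx ∧ dy.
  ∂Q/∂x = -1
  ∂P/∂y = 2*y
  integrand = ∂Q/∂x - ∂P/∂y = -2*y - 1.
Integrating over R: integral_0^1 integral_0^{1-x} (-2*y - 1) dy dx = -5/6.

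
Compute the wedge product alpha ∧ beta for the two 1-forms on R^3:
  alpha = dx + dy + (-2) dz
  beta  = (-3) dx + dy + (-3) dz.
alpha ∧ beta = (4) dx ∧ dy + (-9) dx ∧ dz + (-1) dy ∧ dz

Distribute the wedge, using dx_i ∧ dx_j = -dx_j ∧ dx_i and dx_i ∧ dx_i = 0. For each pair (i, j) with i < j, the coefficient of dx_i ∧ dx_j in alpha ∧ beta is (alpha_i * beta_j - alpha_j * beta_i). Collecting: alpha ∧ beta = (4) dx ∧ dy + (-9) dx ∧ dz + (-1) dy ∧ dz.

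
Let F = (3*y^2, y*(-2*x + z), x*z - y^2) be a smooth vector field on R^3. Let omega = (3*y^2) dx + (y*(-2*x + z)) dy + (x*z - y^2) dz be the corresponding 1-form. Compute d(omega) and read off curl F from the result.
d(omega) = (-3*y) dy ∧ dz + (-z) dz ∧ dx + (-8*y) dx ∧ dy; curl F = (-3*y, -z, -8*y)

d omega = sum_{i<j} (∂f_j/∂x_i - ∂f_i/∂x_j) dx_i ∧ dx_j. Under the identification (dy ∧ dz, dz ∧ dx, dx ∧ dy) ↔ (e_x, e_y, e_z), the coefficients are exactly the components of curl F. Compute:
  ∂R/∂y - ∂Q/∂z = (-2*y) - (y) = -3*y
  ∂P/∂z - ∂R/∂x = (0) - (z) = -z
  ∂Q/∂x - ∂P/∂y = (-2*y) - (6*y) = -8*y.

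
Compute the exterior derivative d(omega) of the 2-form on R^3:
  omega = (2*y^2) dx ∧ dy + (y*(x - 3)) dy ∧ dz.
d(omega) = (y) dx ∧ dy ∧ dz

For a 2-form omega = sum_{i<j} g_{ij} dx_i ∧ dx_j, the exterior derivative is
  d(omega) = sum_{i<j} d(g_{ij}) ∧ dx_i ∧ dx_j = sum_{i<j, k} (∂g_{ij}/∂x_k) dx_k ∧ dx_i ∧ dx_j.
Expand each term, using dx_k ∧ dx_i ∧ dx_j = sgn(permutation) dx_{(a)} ∧ dx_{(b)} ∧ dx_{(c)} with (a < b < c) sorted:
  d(y*(x - 3)) includes (∂/∂x)(y*(x - 3)) dx = (y) dx, which multiplied by dy ∧ dz gives (y) dx ∧ dy ∧ dz
Collecting like 3-forms: d(omega) = (y) dx ∧ dy ∧ dz.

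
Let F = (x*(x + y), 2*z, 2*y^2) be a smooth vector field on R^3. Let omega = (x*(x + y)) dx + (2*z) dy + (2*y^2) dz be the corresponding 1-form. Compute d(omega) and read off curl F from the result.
d(omega) = (4*y - 2) dy ∧ dz + (0) dz ∧ dx + (-x) dx ∧ dy; curl F = (4*y - 2, 0, -x)

d omega = sum_{i<j} (∂f_j/∂x_i - ∂f_i/∂x_j) dx_i ∧ dx_j. Under the identification (dy ∧ dz, dz ∧ dx, dx ∧ dy) ↔ (e_x, e_y, e_z), the coefficients are exactly the components of curl F. Compute:
  ∂R/∂y - ∂Q/∂z = (4*y) - (2) = 4*y - 2
  ∂P/∂z - ∂R/∂x = (0) - (0) = 0
  ∂Q/∂x - ∂P/∂y = (0) - (x) = -x.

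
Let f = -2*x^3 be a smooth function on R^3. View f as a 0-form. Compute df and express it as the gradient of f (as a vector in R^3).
df = (-6*x^2) dx + (0) dy + (0) dz; grad f = (-6*x^2, 0, 0)

For a 0-form f, d f = (∂f/∂x) dx + (∂f/∂y) dy + (∂f/∂z) dz. The components of the vector representation are exactly the entries of grad f in Cartesian coordinates:
  ∂f/∂x = -6*x^2
  ∂f/∂y = 0
  ∂f/∂z = 0.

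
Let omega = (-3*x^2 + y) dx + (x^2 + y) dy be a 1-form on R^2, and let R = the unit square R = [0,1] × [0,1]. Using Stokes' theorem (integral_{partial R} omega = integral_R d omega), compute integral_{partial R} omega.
integral_(partial R) omega = 0

Stokes: integral_partial_R omega = integral_R d omega with d omega = (∂Q/∂x - ∂P/∂y) dx ∧ dy.
  ∂Q/∂x = 2*x
  ∂P/∂y = 1
  integrand = ∂Q/∂x - ∂P/∂y = 2*x - 1.
Integrating over R: integral_0^1 integral_0^1 (2*x - 1) dx dy = 0.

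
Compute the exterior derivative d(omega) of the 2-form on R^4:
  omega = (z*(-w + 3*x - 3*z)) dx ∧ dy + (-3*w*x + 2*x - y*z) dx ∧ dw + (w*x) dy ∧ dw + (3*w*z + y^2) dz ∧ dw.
d(omega) = (-w + 3*x - 6*z) dx ∧ dy ∧ dz + (w) dx ∧ dy ∧ dw + (y) dx ∧ dz ∧ dw + (2*y) dy ∧ dz ∧ dw

For a 2-form omega = sum_{i<j} g_{ij} dx_i ∧ dx_j, the exterior derivative is
  d(omega) = sum_{i<j} d(g_{ij}) ∧ dx_i ∧ dx_j = sum_{i<j, k} (∂g_{ij}/∂x_k) dx_k ∧ dx_i ∧ dx_j.
Expand each term, using dx_k ∧ dx_i ∧ dx_j = sgn(permutation) dx_{(a)} ∧ dx_{(b)} ∧ dx_{(c)} with (a < b < c) sorted:
  d(z*(-w + 3*x - 3*z)) includes (∂/∂z)(z*(-w + 3*x - 3*z)) dz = (-w + 3*x - 6*z) dz, which multiplied by dx ∧ dy gives (-w + 3*x - 6*z) dx ∧ dy ∧ dz
  d(z*(-w + 3*x - 3*z)) includes (∂/∂w)(z*(-w + 3*x - 3*z)) dw = (-z) dw, which multiplied by dx ∧ dy gives (-z) dx ∧ dy ∧ dw
  d(-3*w*x + 2*x - y*z) includes (∂/∂y)(-3*w*x + 2*x - y*z) dy = (-z) dy, which multiplied by dx ∧ dw gives (z) dx ∧ dy ∧ dw
  d(-3*w*x + 2*x - y*z) includes (∂/∂z)(-3*w*x + 2*x - y*z) dz = (-y) dz, which multiplied by dx ∧ dw gives (y) dx ∧ dz ∧ dw
  d(w*x) includes (∂/∂x)(w*x) dx = (w) dx, which multiplied by dy ∧ dw gives (w) dx ∧ dy ∧ dw
  d(3*w*z + y^2) includes (∂/∂y)(3*w*z + y^2) dy = (2*y) dy, which multiplied by dz ∧ dw gives (2*y) dy ∧ dz ∧ dw
Collecting like 3-forms: d(omega) = (-w + 3*x - 6*z) dx ∧ dy ∧ dz + (w) dx ∧ dy ∧ dw + (y) dx ∧ dz ∧ dw + (2*y) dy ∧ dz ∧ dw.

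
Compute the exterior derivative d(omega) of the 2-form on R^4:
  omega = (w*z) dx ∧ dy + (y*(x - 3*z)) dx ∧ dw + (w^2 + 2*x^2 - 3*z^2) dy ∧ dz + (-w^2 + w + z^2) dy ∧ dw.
d(omega) = (w + 4*x) dx ∧ dy ∧ dz + (-x + 4*z) dx ∧ dy ∧ dw + (3*y) dx ∧ dz ∧ dw + (2*w - 2*z) dy ∧ dz ∧ dw

For a 2-form omega = sum_{i<j} g_{ij} dx_i ∧ dx_j, the exterior derivative is
  d(omega) = sum_{i<j} d(g_{ij}) ∧ dx_i ∧ dx_j = sum_{i<j, k} (∂g_{ij}/∂x_k) dx_k ∧ dx_i ∧ dx_j.
Expand each term, using dx_k ∧ dx_i ∧ dx_j = sgn(permutation) dx_{(a)} ∧ dx_{(b)} ∧ dx_{(c)} with (a < b < c) sorted:
  d(w*z) includes (∂/∂z)(w*z) dz = (w) dz, which multiplied by dx ∧ dy gives (w) dx ∧ dy ∧ dz
  d(w*z) includes (∂/∂w)(w*z) dw = (z) dw, which multiplied by dx ∧ dy gives (z) dx ∧ dy ∧ dw
  d(y*(x - 3*z)) includes (∂/∂y)(y*(x - 3*z)) dy = (x - 3*z) dy, which multiplied by dx ∧ dw gives (-x + 3*z) dx ∧ dy ∧ dw
  d(y*(x - 3*z)) includes (∂/∂z)(y*(x - 3*z)) dz = (-3*y) dz, which multiplied by dx ∧ dw gives (3*y) dx ∧ dz ∧ dw
  d(w^2 + 2*x^2 - 3*z^2) includes (∂/∂x)(w^2 + 2*x^2 - 3*z^2) dx = (4*x) dx, which multiplied by dy ∧ dz gives (4*x) dx ∧ dy ∧ dz
  d(w^2 + 2*x^2 - 3*z^2) includes (∂/∂w)(w^2 + 2*x^2 - 3*z^2) dw = (2*w) dw, which multiplied by dy ∧ dz gives (2*w) dy ∧ dz ∧ dw
  d(-w^2 + w + z^2) includes (∂/∂z)(-w^2 + w + z^2) dz = (2*z) dz, which multiplied by dy ∧ dw gives (-2*z) dy ∧ dz ∧ dw
Collecting like 3-forms: d(omega) = (w + 4*x) dx ∧ dy ∧ dz + (-x + 4*z) dx ∧ dy ∧ dw + (3*y) dx ∧ dz ∧ dw + (2*w - 2*z) dy ∧ dz ∧ dw.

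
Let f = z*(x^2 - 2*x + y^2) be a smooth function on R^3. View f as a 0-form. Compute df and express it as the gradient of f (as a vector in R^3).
df = (2*z*(x - 1)) dx + (2*y*z) dy + (x^2 - 2*x + y^2) dz; grad f = (2*z*(x - 1), 2*y*z, x^2 - 2*x + y^2)

For a 0-form f, d f = (∂f/∂x) dx + (∂f/∂y) dy + (∂f/∂z) dz. The components of the vector representation are exactly the entries of grad f in Cartesian coordinates:
  ∂f/∂x = 2*z*(x - 1)
  ∂f/∂y = 2*y*z
  ∂f/∂z = x^2 - 2*x + y^2.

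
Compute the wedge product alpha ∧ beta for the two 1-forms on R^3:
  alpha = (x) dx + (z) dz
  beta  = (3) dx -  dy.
alpha ∧ beta = (-x) dx ∧ dy + (-3*z) dx ∧ dz + (z) dy ∧ dz

Distribute the wedge, using dx_i ∧ dx_j = -dx_j ∧ dx_i and dx_i ∧ dx_i = 0. For each pair (i, j) with i < j, the coefficient of dx_i ∧ dx_j in alpha ∧ beta is (alpha_i * beta_j - alpha_j * beta_i). Collecting: alpha ∧ beta = (-x) dx ∧ dy + (-3*z) dx ∧ dz + (z) dy ∧ dz.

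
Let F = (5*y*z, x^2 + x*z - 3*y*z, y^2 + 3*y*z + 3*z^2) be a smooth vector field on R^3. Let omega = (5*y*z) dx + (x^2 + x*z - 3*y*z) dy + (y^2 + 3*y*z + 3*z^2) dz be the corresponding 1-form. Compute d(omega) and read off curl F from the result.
d(omega) = (-x + 5*y + 3*z) dy ∧ dz + (5*y) dz ∧ dx + (2*x - 4*z) dx ∧ dy; curl F = (-x + 5*y + 3*z, 5*y, 2*x - 4*z)

d omega = sum_{i<j} (∂f_j/∂x_i - ∂f_i/∂x_j) dx_i ∧ dx_j. Under the identification (dy ∧ dz, dz ∧ dx, dx ∧ dy) ↔ (e_x, e_y, e_z), the coefficients are exactly the components of curl F. Compute:
  ∂R/∂y - ∂Q/∂z = (2*y + 3*z) - (x - 3*y) = -x + 5*y + 3*z
  ∂P/∂z - ∂R/∂x = (5*y) - (0) = 5*y
  ∂Q/∂x - ∂P/∂y = (2*x + z) - (5*z) = 2*x - 4*z.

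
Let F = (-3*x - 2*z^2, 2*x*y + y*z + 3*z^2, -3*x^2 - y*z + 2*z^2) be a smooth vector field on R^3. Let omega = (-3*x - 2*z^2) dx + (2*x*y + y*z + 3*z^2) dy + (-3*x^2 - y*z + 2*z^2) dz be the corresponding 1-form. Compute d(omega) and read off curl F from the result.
d(omega) = (-y - 7*z) dy ∧ dz + (6*x - 4*z) dz ∧ dx + (2*y) dx ∧ dy; curl F = (-y - 7*z, 6*x - 4*z, 2*y)

d omega = sum_{i<j} (∂f_j/∂x_i - ∂f_i/∂x_j) dx_i ∧ dx_j. Under the identification (dy ∧ dz, dz ∧ dx, dx ∧ dy) ↔ (e_x, e_y, e_z), the coefficients are exactly the components of curl F. Compute:
  ∂R/∂y - ∂Q/∂z = (-z) - (y + 6*z) = -y - 7*z
  ∂P/∂z - ∂R/∂x = (-4*z) - (-6*x) = 6*x - 4*z
  ∂Q/∂x - ∂P/∂y = (2*y) - (0) = 2*y.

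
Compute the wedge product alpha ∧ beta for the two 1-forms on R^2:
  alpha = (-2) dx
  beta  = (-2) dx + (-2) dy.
alpha ∧ beta = (4) dx ∧ dy

Distribute the wedge, using dx_i ∧ dx_j = -dx_j ∧ dx_i and dx_i ∧ dx_i = 0. For each pair (i, j) with i < j, the coefficient of dx_i ∧ dx_j in alpha ∧ beta is (alpha_i * beta_j - alpha_j * beta_i). Collecting: alpha ∧ beta = (4) dx ∧ dy.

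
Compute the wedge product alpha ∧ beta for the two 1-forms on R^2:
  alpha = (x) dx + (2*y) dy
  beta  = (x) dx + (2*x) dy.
alpha ∧ beta = (2*x*(x - y)) dx ∧ dy

Distribute the wedge, using dx_i ∧ dx_j = -dx_j ∧ dx_i and dx_i ∧ dx_i = 0. For each pair (i, j) with i < j, the coefficient of dx_i ∧ dx_j in alpha ∧ beta is (alpha_i * beta_j - alpha_j * beta_i). Collecting: alpha ∧ beta = (2*x*(x - y)) dx ∧ dy.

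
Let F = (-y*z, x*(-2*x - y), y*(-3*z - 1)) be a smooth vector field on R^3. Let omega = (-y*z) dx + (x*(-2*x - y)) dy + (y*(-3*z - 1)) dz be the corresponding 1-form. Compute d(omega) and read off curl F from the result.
d(omega) = (-3*z - 1) dy ∧ dz + (-y) dz ∧ dx + (-4*x - y + z) dx ∧ dy; curl F = (-3*z - 1, -y, -4*x - y + z)

d omega = sum_{i<j} (∂f_j/∂x_i - ∂f_i/∂x_j) dx_i ∧ dx_j. Under the identification (dy ∧ dz, dz ∧ dx, dx ∧ dy) ↔ (e_x, e_y, e_z), the coefficients are exactly the components of curl F. Compute:
  ∂R/∂y - ∂Q/∂z = (-3*z - 1) - (0) = -3*z - 1
  ∂P/∂z - ∂R/∂x = (-y) - (0) = -y
  ∂Q/∂x - ∂P/∂y = (-4*x - y) - (-z) = -4*x - y + z.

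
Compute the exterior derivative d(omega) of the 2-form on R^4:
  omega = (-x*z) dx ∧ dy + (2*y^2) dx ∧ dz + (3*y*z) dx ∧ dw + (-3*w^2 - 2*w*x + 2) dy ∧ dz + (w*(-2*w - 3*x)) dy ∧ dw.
d(omega) = (-2*w - x - 4*y) dx ∧ dy ∧ dz + (-3*w - 3*z) dx ∧ dy ∧ dw + (-3*y) dx ∧ dz ∧ dw + (-6*w - 2*x) dy ∧ dz ∧ dw

For a 2-form omega = sum_{i<j} g_{ij} dx_i ∧ dx_j, the exterior derivative is
  d(omega) = sum_{i<j} d(g_{ij}) ∧ dx_i ∧ dx_j = sum_{i<j, k} (∂g_{ij}/∂x_k) dx_k ∧ dx_i ∧ dx_j.
Expand each term, using dx_k ∧ dx_i ∧ dx_j = sgn(permutation) dx_{(a)} ∧ dx_{(b)} ∧ dx_{(c)} with (a < b < c) sorted:
  d(-x*z) includes (∂/∂z)(-x*z) dz = (-x) dz, which multiplied by dx ∧ dy gives (-x) dx ∧ dy ∧ dz
  d(2*y^2) includes (∂/∂y)(2*y^2) dy = (4*y) dy, which multiplied by dx ∧ dz gives (-4*y) dx ∧ dy ∧ dz
  d(3*y*z) includes (∂/∂y)(3*y*z) dy = (3*z) dy, which multiplied by dx ∧ dw gives (-3*z) dx ∧ dy ∧ dw
  d(3*y*z) includes (∂/∂z)(3*y*z) dz = (3*y) dz, which multiplied by dx ∧ dw gives (-3*y) dx ∧ dz ∧ dw
  d(-3*w^2 - 2*w*x + 2) includes (∂/∂x)(-3*w^2 - 2*w*x + 2) dx = (-2*w) dx, which multiplied by dy ∧ dz gives (-2*w) dx ∧ dy ∧ dz
  d(-3*w^2 - 2*w*x + 2) includes (∂/∂w)(-3*w^2 - 2*w*x + 2) dw = (-6*w - 2*x) dw, which multiplied by dy ∧ dz gives (-6*w - 2*x) dy ∧ dz ∧ dw
  d(w*(-2*w - 3*x)) includes (∂/∂x)(w*(-2*w - 3*x)) dx = (-3*w) dx, which multiplied by dy ∧ dw gives (-3*w) dx ∧ dy ∧ dw
Collecting like 3-forms: d(omega) = (-2*w - x - 4*y) dx ∧ dy ∧ dz + (-3*w - 3*z) dx ∧ dy ∧ dw + (-3*y) dx ∧ dz ∧ dw + (-6*w - 2*x) dy ∧ dz ∧ dw.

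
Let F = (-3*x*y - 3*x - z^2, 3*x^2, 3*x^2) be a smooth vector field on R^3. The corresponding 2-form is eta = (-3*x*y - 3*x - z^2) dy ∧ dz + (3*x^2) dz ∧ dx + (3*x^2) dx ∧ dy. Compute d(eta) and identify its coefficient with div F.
d(eta) = (-3*y - 3) dx ∧ dy ∧ dz; div F = -3*y - 3

For a 2-form in R^3 of the form above, applying d gives a 3-form with coefficient ∂P/∂x + ∂Q/∂y + ∂R/∂z:
  ∂P/∂x = -3*y - 3
  ∂Q/∂y = 0
  ∂R/∂z = 0
Sum = -3*y - 3, which is exactly div F.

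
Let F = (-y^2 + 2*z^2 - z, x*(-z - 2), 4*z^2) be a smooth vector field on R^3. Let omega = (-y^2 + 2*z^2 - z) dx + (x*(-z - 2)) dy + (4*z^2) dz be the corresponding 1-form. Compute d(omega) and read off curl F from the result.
d(omega) = (x) dy ∧ dz + (4*z - 1) dz ∧ dx + (2*y - z - 2) dx ∧ dy; curl F = (x, 4*z - 1, 2*y - z - 2)

d omega = sum_{i<j} (∂f_j/∂x_i - ∂f_i/∂x_j) dx_i ∧ dx_j. Under the identification (dy ∧ dz, dz ∧ dx, dx ∧ dy) ↔ (e_x, e_y, e_z), the coefficients are exactly the components of curl F. Compute:
  ∂R/∂y - ∂Q/∂z = (0) - (-x) = x
  ∂P/∂z - ∂R/∂x = (4*z - 1) - (0) = 4*z - 1
  ∂Q/∂x - ∂P/∂y = (-z - 2) - (-2*y) = 2*y - z - 2.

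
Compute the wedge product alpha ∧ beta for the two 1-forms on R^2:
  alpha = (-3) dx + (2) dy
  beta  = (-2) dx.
alpha ∧ beta = (4) dx ∧ dy

Distribute the wedge, using dx_i ∧ dx_j = -dx_j ∧ dx_i and dx_i ∧ dx_i = 0. For each pair (i, j) with i < j, the coefficient of dx_i ∧ dx_j in alpha ∧ beta is (alpha_i * beta_j - alpha_j * beta_i). Collecting: alpha ∧ beta = (4) dx ∧ dy.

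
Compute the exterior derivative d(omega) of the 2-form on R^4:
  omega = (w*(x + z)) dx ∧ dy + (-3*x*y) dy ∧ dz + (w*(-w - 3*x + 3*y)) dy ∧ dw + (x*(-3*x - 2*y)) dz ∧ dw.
d(omega) = (w - 3*y) dx ∧ dy ∧ dz + (-3*w + x + z) dx ∧ dy ∧ dw + (-6*x - 2*y) dx ∧ dz ∧ dw + (-2*x) dy ∧ dz ∧ dw

For a 2-form omega = sum_{i<j} g_{ij} dx_i ∧ dx_j, the exterior derivative is
  d(omega) = sum_{i<j} d(g_{ij}) ∧ dx_i ∧ dx_j = sum_{i<j, k} (∂g_{ij}/∂x_k) dx_k ∧ dx_i ∧ dx_j.
Expand each term, using dx_k ∧ dx_i ∧ dx_j = sgn(permutation) dx_{(a)} ∧ dx_{(b)} ∧ dx_{(c)} with (a < b < c) sorted:
  d(w*(x + z)) includes (∂/∂z)(w*(x + z)) dz = (w) dz, which multiplied by dx ∧ dy gives (w) dx ∧ dy ∧ dz
  d(w*(x + z)) includes (∂/∂w)(w*(x + z)) dw = (x + z) dw, which multiplied by dx ∧ dy gives (x + z) dx ∧ dy ∧ dw
  d(-3*x*y) includes (∂/∂x)(-3*x*y) dx = (-3*y) dx, which multiplied by dy ∧ dz gives (-3*y) dx ∧ dy ∧ dz
  d(w*(-w - 3*x + 3*y)) includes (∂/∂x)(w*(-w - 3*x + 3*y)) dx = (-3*w) dx, which multiplied by dy ∧ dw gives (-3*w) dx ∧ dy ∧ dw
  d(x*(-3*x - 2*y)) includes (∂/∂x)(x*(-3*x - 2*y)) dx = (-6*x - 2*y) dx, which multiplied by dz ∧ dw gives (-6*x - 2*y) dx ∧ dz ∧ dw
  d(x*(-3*x - 2*y)) includes (∂/∂y)(x*(-3*x - 2*y)) dy = (-2*x) dy, which multiplied by dz ∧ dw gives (-2*x) dy ∧ dz ∧ dw
Collecting like 3-forms: d(omega) = (w - 3*y) dx ∧ dy ∧ dz + (-3*w + x + z) dx ∧ dy ∧ dw + (-6*x - 2*y) dx ∧ dz ∧ dw + (-2*x) dy ∧ dz ∧ dw.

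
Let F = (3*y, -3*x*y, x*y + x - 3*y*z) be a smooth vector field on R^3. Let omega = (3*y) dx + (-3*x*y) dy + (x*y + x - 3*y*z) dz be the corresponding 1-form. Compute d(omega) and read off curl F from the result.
d(omega) = (x - 3*z) dy ∧ dz + (-y - 1) dz ∧ dx + (-3*y - 3) dx ∧ dy; curl F = (x - 3*z, -y - 1, -3*y - 3)

d omega = sum_{i<j} (∂f_j/∂x_i - ∂f_i/∂x_j) dx_i ∧ dx_j. Under the identification (dy ∧ dz, dz ∧ dx, dx ∧ dy) ↔ (e_x, e_y, e_z), the coefficients are exactly the components of curl F. Compute:
  ∂R/∂y - ∂Q/∂z = (x - 3*z) - (0) = x - 3*z
  ∂P/∂z - ∂R/∂x = (0) - (y + 1) = -y - 1
  ∂Q/∂x - ∂P/∂y = (-3*y) - (3) = -3*y - 3.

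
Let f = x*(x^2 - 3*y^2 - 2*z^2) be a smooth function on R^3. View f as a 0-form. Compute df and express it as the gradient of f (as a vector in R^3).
df = (3*x^2 - 3*y^2 - 2*z^2) dx + (-6*x*y) dy + (-4*x*z) dz; grad f = (3*x^2 - 3*y^2 - 2*z^2, -6*x*y, -4*x*z)

For a 0-form f, d f = (∂f/∂x) dx + (∂f/∂y) dy + (∂f/∂z) dz. The components of the vector representation are exactly the entries of grad f in Cartesian coordinates:
  ∂f/∂x = 3*x^2 - 3*y^2 - 2*z^2
  ∂f/∂y = -6*x*y
  ∂f/∂z = -4*x*z.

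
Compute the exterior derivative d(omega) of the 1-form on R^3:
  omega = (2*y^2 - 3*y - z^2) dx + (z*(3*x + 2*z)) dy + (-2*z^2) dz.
d(omega) = (-4*y + 3*z + 3) dx ∧ dy + (2*z) dx ∧ dz + (-3*x - 4*z) dy ∧ dz

For a 1-form omega = sum_i f_i dx_i, the exterior derivative is
  d(omega) = sum_{i < j} (∂f_j/∂x_i - ∂f_i/∂x_j) dx_i ∧ dx_j.
  coefficient of dx ∧ dy: ∂f_2/∂x - ∂f_1/∂y = ∂(z*(3*x + 2*z))/∂x - ∂(2*y^2 - 3*y - z^2)/∂y = -4*y + 3*z + 3
  coefficient of dx ∧ dz: ∂f_3/∂x - ∂f_1/∂z = ∂(-2*z^2)/∂x - ∂(2*y^2 - 3*y - z^2)/∂z = 2*z
  coefficient of dy ∧ dz: ∂f_3/∂y - ∂f_2/∂z = ∂(-2*z^2)/∂y - ∂(z*(3*x + 2*z))/∂z = -3*x - 4*z
Assembling: d(omega) = (-4*y + 3*z + 3) dx ∧ dy + (2*z) dx ∧ dz + (-3*x - 4*z) dy ∧ dz.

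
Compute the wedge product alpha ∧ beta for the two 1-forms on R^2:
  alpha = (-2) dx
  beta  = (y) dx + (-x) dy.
alpha ∧ beta = (2*x) dx ∧ dy

Distribute the wedge, using dx_i ∧ dx_j = -dx_j ∧ dx_i and dx_i ∧ dx_i = 0. For each pair (i, j) with i < j, the coefficient of dx_i ∧ dx_j in alpha ∧ beta is (alpha_i * beta_j - alpha_j * beta_i). Collecting: alpha ∧ beta = (2*x) dx ∧ dy.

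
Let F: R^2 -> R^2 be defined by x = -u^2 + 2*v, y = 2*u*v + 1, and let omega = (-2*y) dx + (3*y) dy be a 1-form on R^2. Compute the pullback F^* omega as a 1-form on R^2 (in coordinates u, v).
F^* omega = (8*u^2*v + 12*u*v^2 + 4*u + 6*v) du + (12*u^2*v - 8*u*v + 6*u - 4) dv

Using F^*(f dg) = (f ∘ F) d(g ∘ F), substitute each coordinate x_i by F_i(u, v) in f_i, and replace dx_i by d F_i = (∂F_i/∂u) du + (∂F_i/∂v) dv.
  For the x component: f_1(F) = -4*u*v - 2; d F_1 = (-2*u) du + (2) dv
  For the y component: f_2(F) = 6*u*v + 3; d F_2 = (2*v) du + (2*u) dv
Combining and collecting du, dv coefficients:
  coeff of du: 8*u^2*v + 12*u*v^2 + 4*u + 6*v
  coeff of dv: 12*u^2*v - 8*u*v + 6*u - 4
F^* omega = (8*u^2*v + 12*u*v^2 + 4*u + 6*v) du + (12*u^2*v - 8*u*v + 6*u - 4) dv.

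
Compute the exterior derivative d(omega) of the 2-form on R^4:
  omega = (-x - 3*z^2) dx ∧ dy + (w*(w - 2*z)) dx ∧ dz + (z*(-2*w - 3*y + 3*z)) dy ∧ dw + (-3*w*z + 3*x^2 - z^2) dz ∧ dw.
d(omega) = (-6*z) dx ∧ dy ∧ dz + (2*w + 6*x - 2*z) dx ∧ dz ∧ dw + (2*w + 3*y - 6*z) dy ∧ dz ∧ dw

For a 2-form omega = sum_{i<j} g_{ij} dx_i ∧ dx_j, the exterior derivative is
  d(omega) = sum_{i<j} d(g_{ij}) ∧ dx_i ∧ dx_j = sum_{i<j, k} (∂g_{ij}/∂x_k) dx_k ∧ dx_i ∧ dx_j.
Expand each term, using dx_k ∧ dx_i ∧ dx_j = sgn(permutation) dx_{(a)} ∧ dx_{(b)} ∧ dx_{(c)} with (a < b < c) sorted:
  d(-x - 3*z^2) includes (∂/∂z)(-x - 3*z^2) dz = (-6*z) dz, which multiplied by dx ∧ dy gives (-6*z) dx ∧ dy ∧ dz
  d(w*(w - 2*z)) includes (∂/∂w)(w*(w - 2*z)) dw = (2*w - 2*z) dw, which multiplied by dx ∧ dz gives (2*w - 2*z) dx ∧ dz ∧ dw
  d(z*(-2*w - 3*y + 3*z)) includes (∂/∂z)(z*(-2*w - 3*y + 3*z)) dz = (-2*w - 3*y + 6*z) dz, which multiplied by dy ∧ dw gives (2*w + 3*y - 6*z) dy ∧ dz ∧ dw
  d(-3*w*z + 3*x^2 - z^2) includes (∂/∂x)(-3*w*z + 3*x^2 - z^2) dx = (6*x) dx, which multiplied by dz ∧ dw gives (6*x) dx ∧ dz ∧ dw
Collecting like 3-forms: d(omega) = (-6*z) dx ∧ dy ∧ dz + (2*w + 6*x - 2*z) dx ∧ dz ∧ dw + (2*w + 3*y - 6*z) dy ∧ dz ∧ dw.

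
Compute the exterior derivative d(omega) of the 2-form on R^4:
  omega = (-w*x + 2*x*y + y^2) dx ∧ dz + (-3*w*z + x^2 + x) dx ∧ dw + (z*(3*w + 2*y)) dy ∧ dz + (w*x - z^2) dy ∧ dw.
d(omega) = (-2*x - 2*y) dx ∧ dy ∧ dz + (3*w - x) dx ∧ dz ∧ dw + (5*z) dy ∧ dz ∧ dw + (w) dx ∧ dy ∧ dw

For a 2-form omega = sum_{i<j} g_{ij} dx_i ∧ dx_j, the exterior derivative is
  d(omega) = sum_{i<j} d(g_{ij}) ∧ dx_i ∧ dx_j = sum_{i<j, k} (∂g_{ij}/∂x_k) dx_k ∧ dx_i ∧ dx_j.
Expand each term, using dx_k ∧ dx_i ∧ dx_j = sgn(permutation) dx_{(a)} ∧ dx_{(b)} ∧ dx_{(c)} with (a < b < c) sorted:
  d(-w*x + 2*x*y + y^2) includes (∂/∂y)(-w*x + 2*x*y + y^2) dy = (2*x + 2*y) dy, which multiplied by dx ∧ dz gives (-2*x - 2*y) dx ∧ dy ∧ dz
  d(-w*x + 2*x*y + y^2) includes (∂/∂w)(-w*x + 2*x*y + y^2) dw = (-x) dw, which multiplied by dx ∧ dz gives (-x) dx ∧ dz ∧ dw
  d(-3*w*z + x^2 + x) includes (∂/∂z)(-3*w*z + x^2 + x) dz = (-3*w) dz, which multiplied by dx ∧ dw gives (3*w) dx ∧ dz ∧ dw
  d(z*(3*w + 2*y)) includes (∂/∂w)(z*(3*w + 2*y)) dw = (3*z) dw, which multiplied by dy ∧ dz gives (3*z) dy ∧ dz ∧ dw
  d(w*x - z^2) includes (∂/∂x)(w*x - z^2) dx = (w) dx, which multiplied by dy ∧ dw gives (w) dx ∧ dy ∧ dw
  d(w*x - z^2) includes (∂/∂z)(w*x - z^2) dz = (-2*z) dz, which multiplied by dy ∧ dw gives (2*z) dy ∧ dz ∧ dw
Collecting like 3-forms: d(omega) = (-2*x - 2*y) dx ∧ dy ∧ dz + (3*w - x) dx ∧ dz ∧ dw + (5*z) dy ∧ dz ∧ dw + (w) dx ∧ dy ∧ dw.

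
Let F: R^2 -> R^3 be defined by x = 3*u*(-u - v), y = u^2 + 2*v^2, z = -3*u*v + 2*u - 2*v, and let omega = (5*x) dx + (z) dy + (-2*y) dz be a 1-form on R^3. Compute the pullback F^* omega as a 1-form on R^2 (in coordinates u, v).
F^* omega = (90*u^3 + 135*u^2*v + 45*u*v^2 - 4*u*v + 12*v^3 - 8*v^2) du + (u*(51*u^2 + 45*u*v + 4*u + 8*v)) dv

Using F^*(f dg) = (f ∘ F) d(g ∘ F), substitute each coordinate x_i by F_i(u, v) in f_i, and replace dx_i by d F_i = (∂F_i/∂u) du + (∂F_i/∂v) dv.
  For the x component: f_1(F) = 15*u*(-u - v); d F_1 = (-6*u - 3*v) du + (-3*u) dv
  For the y component: f_2(F) = -3*u*v + 2*u - 2*v; d F_2 = (2*u) du + (4*v) dv
  For the z component: f_3(F) = -2*u^2 - 4*v^2; d F_3 = (2 - 3*v) du + (-3*u - 2) dv
Combining and collecting du, dv coefficients:
  coeff of du: 90*u^3 + 135*u^2*v + 45*u*v^2 - 4*u*v + 12*v^3 - 8*v^2
  coeff of dv: u*(51*u^2 + 45*u*v + 4*u + 8*v)
F^* omega = (90*u^3 + 135*u^2*v + 45*u*v^2 - 4*u*v + 12*v^3 - 8*v^2) du + (u*(51*u^2 + 45*u*v + 4*u + 8*v)) dv.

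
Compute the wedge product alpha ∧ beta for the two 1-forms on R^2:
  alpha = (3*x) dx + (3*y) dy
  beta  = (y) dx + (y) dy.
alpha ∧ beta = (3*y*(x - y)) dx ∧ dy

Distribute the wedge, using dx_i ∧ dx_j = -dx_j ∧ dx_i and dx_i ∧ dx_i = 0. For each pair (i, j) with i < j, the coefficient of dx_i ∧ dx_j in alpha ∧ beta is (alpha_i * beta_j - alpha_j * beta_i). Collecting: alpha ∧ beta = (3*y*(x - y)) dx ∧ dy.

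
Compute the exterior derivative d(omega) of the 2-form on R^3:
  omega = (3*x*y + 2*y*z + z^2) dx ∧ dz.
d(omega) = (-3*x - 2*z) dx ∧ dy ∧ dz

For a 2-form omega = sum_{i<j} g_{ij} dx_i ∧ dx_j, the exterior derivative is
  d(omega) = sum_{i<j} d(g_{ij}) ∧ dx_i ∧ dx_j = sum_{i<j, k} (∂g_{ij}/∂x_k) dx_k ∧ dx_i ∧ dx_j.
Expand each term, using dx_k ∧ dx_i ∧ dx_j = sgn(permutation) dx_{(a)} ∧ dx_{(b)} ∧ dx_{(c)} with (a < b < c) sorted:
  d(3*x*y + 2*y*z + z^2) includes (∂/∂y)(3*x*y + 2*y*z + z^2) dy = (3*x + 2*z) dy, which multiplied by dx ∧ dz gives (-3*x - 2*z) dx ∧ dy ∧ dz
Collecting like 3-forms: d(omega) = (-3*x - 2*z) dx ∧ dy ∧ dz.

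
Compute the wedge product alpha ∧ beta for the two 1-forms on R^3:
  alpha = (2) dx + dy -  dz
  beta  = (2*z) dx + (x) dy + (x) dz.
alpha ∧ beta = (2*x - 2*z) dx ∧ dy + (2*x + 2*z) dx ∧ dz + (2*x) dy ∧ dz

Distribute the wedge, using dx_i ∧ dx_j = -dx_j ∧ dx_i and dx_i ∧ dx_i = 0. For each pair (i, j) with i < j, the coefficient of dx_i ∧ dx_j in alpha ∧ beta is (alpha_i * beta_j - alpha_j * beta_i). Collecting: alpha ∧ beta = (2*x - 2*z) dx ∧ dy + (2*x + 2*z) dx ∧ dz + (2*x) dy ∧ dz.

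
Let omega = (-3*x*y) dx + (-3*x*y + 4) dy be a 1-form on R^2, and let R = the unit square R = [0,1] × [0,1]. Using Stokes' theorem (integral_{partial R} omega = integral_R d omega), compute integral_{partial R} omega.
integral_(partial R) omega = 0

Stokes: integral_partial_R omega = integral_R d omega with d omega = (∂Q/∂x - ∂P/∂y) dx ∧ dy.
  ∂Q/∂x = -3*y
  ∂P/∂y = -3*x
  integrand = ∂Q/∂x - ∂P/∂y = 3*x - 3*y.
Integrating over R: integral_0^1 integral_0^1 (3*x - 3*y) dx dy = 0.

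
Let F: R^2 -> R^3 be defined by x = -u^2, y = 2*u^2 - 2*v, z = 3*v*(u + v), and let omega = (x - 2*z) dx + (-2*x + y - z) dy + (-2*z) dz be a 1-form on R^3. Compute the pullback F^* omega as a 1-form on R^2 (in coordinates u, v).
F^* omega = (18*u^3 - 18*u*v^2 - 8*u*v - 18*v^3) du + (-18*u^2*v - 8*u^2 - 54*u*v^2 + 6*u*v - 36*v^3 + 6*v^2 + 4*v) dv

Using F^*(f dg) = (f ∘ F) d(g ∘ F), substitute each coordinate x_i by F_i(u, v) in f_i, and replace dx_i by d F_i = (∂F_i/∂u) du + (∂F_i/∂v) dv.
  For the x component: f_1(F) = -u^2 - 6*u*v - 6*v^2; d F_1 = (-2*u) du + (0) dv
  For the y component: f_2(F) = 4*u^2 - 3*u*v - 3*v^2 - 2*v; d F_2 = (4*u) du + (-2) dv
  For the z component: f_3(F) = 6*v*(-u - v); d F_3 = (3*v) du + (3*u + 6*v) dv
Combining and collecting du, dv coefficients:
  coeff of du: 18*u^3 - 18*u*v^2 - 8*u*v - 18*v^3
  coeff of dv: -18*u^2*v - 8*u^2 - 54*u*v^2 + 6*u*v - 36*v^3 + 6*v^2 + 4*v
F^* omega = (18*u^3 - 18*u*v^2 - 8*u*v - 18*v^3) du + (-18*u^2*v - 8*u^2 - 54*u*v^2 + 6*u*v - 36*v^3 + 6*v^2 + 4*v) dv.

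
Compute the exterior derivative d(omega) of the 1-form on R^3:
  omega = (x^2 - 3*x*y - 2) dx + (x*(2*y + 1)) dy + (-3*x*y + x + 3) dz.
d(omega) = (3*x + 2*y + 1) dx ∧ dy + (1 - 3*y) dx ∧ dz + (-3*x) dy ∧ dz

For a 1-form omega = sum_i f_i dx_i, the exterior derivative is
  d(omega) = sum_{i < j} (∂f_j/∂x_i - ∂f_i/∂x_j) dx_i ∧ dx_j.
  coefficient of dx ∧ dy: ∂f_2/∂x - ∂f_1/∂y = ∂(x*(2*y + 1))/∂x - ∂(x^2 - 3*x*y - 2)/∂y = 3*x + 2*y + 1
  coefficient of dx ∧ dz: ∂f_3/∂x - ∂f_1/∂z = ∂(-3*x*y + x + 3)/∂x - ∂(x^2 - 3*x*y - 2)/∂z = 1 - 3*y
  coefficient of dy ∧ dz: ∂f_3/∂y - ∂f_2/∂z = ∂(-3*x*y + x + 3)/∂y - ∂(x*(2*y + 1))/∂z = -3*x
Assembling: d(omega) = (3*x + 2*y + 1) dx ∧ dy + (1 - 3*y) dx ∧ dz + (-3*x) dy ∧ dz.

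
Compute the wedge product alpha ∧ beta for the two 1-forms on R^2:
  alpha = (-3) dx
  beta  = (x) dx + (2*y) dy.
alpha ∧ beta = (-6*y) dx ∧ dy

Distribute the wedge, using dx_i ∧ dx_j = -dx_j ∧ dx_i and dx_i ∧ dx_i = 0. For each pair (i, j) with i < j, the coefficient of dx_i ∧ dx_j in alpha ∧ beta is (alpha_i * beta_j - alpha_j * beta_i). Collecting: alpha ∧ beta = (-6*y) dx ∧ dy.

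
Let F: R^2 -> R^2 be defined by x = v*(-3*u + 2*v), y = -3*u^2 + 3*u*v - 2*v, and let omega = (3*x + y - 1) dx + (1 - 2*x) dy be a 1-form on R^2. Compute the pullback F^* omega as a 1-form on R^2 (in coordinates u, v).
F^* omega = (-27*u^2*v + 60*u*v^2 - 6*u - 30*v^3 + 6*v^2 + 6*v) du + (9*u^3 + 24*u^2*v - 54*u*v^2 - 6*u*v + 6*u + 24*v^3 - 4*v - 2) dv

Using F^*(f dg) = (f ∘ F) d(g ∘ F), substitute each coordinate x_i by F_i(u, v) in f_i, and replace dx_i by d F_i = (∂F_i/∂u) du + (∂F_i/∂v) dv.
  For the x component: f_1(F) = -3*u^2 - 6*u*v + 6*v^2 - 2*v - 1; d F_1 = (-3*v) du + (-3*u + 4*v) dv
  For the y component: f_2(F) = 6*u*v - 4*v^2 + 1; d F_2 = (-6*u + 3*v) du + (3*u - 2) dv
Combining and collecting du, dv coefficients:
  coeff of du: -27*u^2*v + 60*u*v^2 - 6*u - 30*v^3 + 6*v^2 + 6*v
  coeff of dv: 9*u^3 + 24*u^2*v - 54*u*v^2 - 6*u*v + 6*u + 24*v^3 - 4*v - 2
F^* omega = (-27*u^2*v + 60*u*v^2 - 6*u - 30*v^3 + 6*v^2 + 6*v) du + (9*u^3 + 24*u^2*v - 54*u*v^2 - 6*u*v + 6*u + 24*v^3 - 4*v - 2) dv.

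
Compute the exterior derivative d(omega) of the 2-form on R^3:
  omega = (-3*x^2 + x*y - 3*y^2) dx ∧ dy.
d(omega) = 0

For a 2-form omega = sum_{i<j} g_{ij} dx_i ∧ dx_j, the exterior derivative is
  d(omega) = sum_{i<j} d(g_{ij}) ∧ dx_i ∧ dx_j = sum_{i<j, k} (∂g_{ij}/∂x_k) dx_k ∧ dx_i ∧ dx_j.
Expand each term, using dx_k ∧ dx_i ∧ dx_j = sgn(permutation) dx_{(a)} ∧ dx_{(b)} ∧ dx_{(c)} with (a < b < c) sorted:

Collecting like 3-forms: d(omega) = 0.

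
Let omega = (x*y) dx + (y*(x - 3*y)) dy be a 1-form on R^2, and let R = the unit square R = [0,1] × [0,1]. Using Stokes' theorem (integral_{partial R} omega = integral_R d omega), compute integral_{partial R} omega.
integral_(partial R) omega = 0

Stokes: integral_partial_R omega = integral_R d omega with d omega = (∂Q/∂x - ∂P/∂y) dx ∧ dy.
  ∂Q/∂x = y
  ∂P/∂y = x
  integrand = ∂Q/∂x - ∂P/∂y = -x + y.
Integrating over R: integral_0^1 integral_0^1 (-x + y) dx dy = 0.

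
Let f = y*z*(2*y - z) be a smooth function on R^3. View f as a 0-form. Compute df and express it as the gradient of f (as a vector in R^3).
df = (0) dx + (z*(4*y - z)) dy + (2*y*(y - z)) dz; grad f = (0, z*(4*y - z), 2*y*(y - z))

For a 0-form f, d f = (∂f/∂x) dx + (∂f/∂y) dy + (∂f/∂z) dz. The components of the vector representation are exactly the entries of grad f in Cartesian coordinates:
  ∂f/∂x = 0
  ∂f/∂y = z*(4*y - z)
  ∂f/∂z = 2*y*(y - z).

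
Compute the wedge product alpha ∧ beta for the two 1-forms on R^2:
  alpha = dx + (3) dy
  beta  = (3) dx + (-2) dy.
alpha ∧ beta = (-11) dx ∧ dy

Distribute the wedge, using dx_i ∧ dx_j = -dx_j ∧ dx_i and dx_i ∧ dx_i = 0. For each pair (i, j) with i < j, the coefficient of dx_i ∧ dx_j in alpha ∧ beta is (alpha_i * beta_j - alpha_j * beta_i). Collecting: alpha ∧ beta = (-11) dx ∧ dy.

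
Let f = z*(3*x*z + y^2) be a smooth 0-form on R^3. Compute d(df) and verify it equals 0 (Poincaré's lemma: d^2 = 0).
d(df) = 0

Step 1: df = sum_i (∂f/∂x_i) dx_i = (3*z^2) dx + (2*y*z) dy + (6*x*z + y^2) dz.
Step 2: Apply d again. Using the 1-form formula, the coefficient of dx ∧ dy in d(df) is ∂^2 f/∂x ∂y - ∂^2 f/∂y ∂x = (0) - (0) = 0 (equality of mixed partials for smooth f).
Similarly for dx ∧ dz and dy ∧ dz — all coefficients vanish. So d(df) = 0.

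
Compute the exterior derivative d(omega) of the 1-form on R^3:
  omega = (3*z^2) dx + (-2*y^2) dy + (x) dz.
d(omega) = (1 - 6*z) dx ∧ dz

For a 1-form omega = sum_i f_i dx_i, the exterior derivative is
  d(omega) = sum_{i < j} (∂f_j/∂x_i - ∂f_i/∂x_j) dx_i ∧ dx_j.
  coefficient of dx ∧ dz: ∂f_3/∂x - ∂f_1/∂z = ∂(x)/∂x - ∂(3*z^2)/∂z = 1 - 6*z
Assembling: d(omega) = (1 - 6*z) dx ∧ dz.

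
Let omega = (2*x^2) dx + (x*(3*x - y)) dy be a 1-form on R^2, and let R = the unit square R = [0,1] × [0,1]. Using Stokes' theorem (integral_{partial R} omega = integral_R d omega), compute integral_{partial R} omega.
integral_(partial R) omega = 5/2

Stokes: integral_partial_R omega = integral_R d omega with d omega = (∂Q/∂x - ∂P/∂y) dx ∧ dy.
  ∂Q/∂x = 6*x - y
  ∂P/∂y = 0
  integrand = ∂Q/∂x - ∂P/∂y = 6*x - y.
Integrating over R: integral_0^1 integral_0^1 (6*x - y) dx dy = 5/2.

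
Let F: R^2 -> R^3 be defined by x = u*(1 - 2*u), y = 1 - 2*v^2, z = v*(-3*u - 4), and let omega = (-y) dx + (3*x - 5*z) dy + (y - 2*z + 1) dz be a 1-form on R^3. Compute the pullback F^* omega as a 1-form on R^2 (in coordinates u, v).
F^* omega = (-26*u*v^2 + 4*u + 6*v^3 - 22*v^2 - 6*v - 1) du + (6*u^2*v - 54*u*v^2 - 60*u*v - 6*u - 72*v^2 - 32*v - 8) dv

Using F^*(f dg) = (f ∘ F) d(g ∘ F), substitute each coordinate x_i by F_i(u, v) in f_i, and replace dx_i by d F_i = (∂F_i/∂u) du + (∂F_i/∂v) dv.
  For the x component: f_1(F) = 2*v^2 - 1; d F_1 = (1 - 4*u) du + (0) dv
  For the y component: f_2(F) = -6*u^2 + 15*u*v + 3*u + 20*v; d F_2 = (0) du + (-4*v) dv
  For the z component: f_3(F) = 6*u*v - 2*v^2 + 8*v + 2; d F_3 = (-3*v) du + (-3*u - 4) dv
Combining and collecting du, dv coefficients:
  coeff of du: -26*u*v^2 + 4*u + 6*v^3 - 22*v^2 - 6*v - 1
  coeff of dv: 6*u^2*v - 54*u*v^2 - 60*u*v - 6*u - 72*v^2 - 32*v - 8
F^* omega = (-26*u*v^2 + 4*u + 6*v^3 - 22*v^2 - 6*v - 1) du + (6*u^2*v - 54*u*v^2 - 60*u*v - 6*u - 72*v^2 - 32*v - 8) dv.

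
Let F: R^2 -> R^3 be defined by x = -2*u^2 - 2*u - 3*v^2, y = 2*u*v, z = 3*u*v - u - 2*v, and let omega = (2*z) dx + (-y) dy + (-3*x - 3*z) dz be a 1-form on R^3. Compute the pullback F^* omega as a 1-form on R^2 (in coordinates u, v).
F^* omega = (-6*u^2*v + 2*u^2 - 31*u*v^2 + 40*u*v - 5*u + 27*v^3 + 9*v^2 + 2*v) du + (18*u^3 - 31*u^2*v + 15*u^2 - 9*u*v^2 + 48*u*v - 18*u + 6*v^2 - 12*v) dv

Using F^*(f dg) = (f ∘ F) d(g ∘ F), substitute each coordinate x_i by F_i(u, v) in f_i, and replace dx_i by d F_i = (∂F_i/∂u) du + (∂F_i/∂v) dv.
  For the x component: f_1(F) = 6*u*v - 2*u - 4*v; d F_1 = (-4*u - 2) du + (-6*v) dv
  For the y component: f_2(F) = -2*u*v; d F_2 = (2*v) du + (2*u) dv
  For the z component: f_3(F) = 6*u^2 - 9*u*v + 9*u + 9*v^2 + 6*v; d F_3 = (3*v - 1) du + (3*u - 2) dv
Combining and collecting du, dv coefficients:
  coeff of du: -6*u^2*v + 2*u^2 - 31*u*v^2 + 40*u*v - 5*u + 27*v^3 + 9*v^2 + 2*v
  coeff of dv: 18*u^3 - 31*u^2*v + 15*u^2 - 9*u*v^2 + 48*u*v - 18*u + 6*v^2 - 12*v
F^* omega = (-6*u^2*v + 2*u^2 - 31*u*v^2 + 40*u*v - 5*u + 27*v^3 + 9*v^2 + 2*v) du + (18*u^3 - 31*u^2*v + 15*u^2 - 9*u*v^2 + 48*u*v - 18*u + 6*v^2 - 12*v) dv.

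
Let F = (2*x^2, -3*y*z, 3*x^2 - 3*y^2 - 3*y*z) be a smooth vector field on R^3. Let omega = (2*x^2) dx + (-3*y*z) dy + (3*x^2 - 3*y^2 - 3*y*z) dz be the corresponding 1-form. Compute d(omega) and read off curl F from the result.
d(omega) = (-3*y - 3*z) dy ∧ dz + (-6*x) dz ∧ dx + (0) dx ∧ dy; curl F = (-3*y - 3*z, -6*x, 0)

d omega = sum_{i<j} (∂f_j/∂x_i - ∂f_i/∂x_j) dx_i ∧ dx_j. Under the identification (dy ∧ dz, dz ∧ dx, dx ∧ dy) ↔ (e_x, e_y, e_z), the coefficients are exactly the components of curl F. Compute:
  ∂R/∂y - ∂Q/∂z = (-6*y - 3*z) - (-3*y) = -3*y - 3*z
  ∂P/∂z - ∂R/∂x = (0) - (6*x) = -6*x
  ∂Q/∂x - ∂P/∂y = (0) - (0) = 0.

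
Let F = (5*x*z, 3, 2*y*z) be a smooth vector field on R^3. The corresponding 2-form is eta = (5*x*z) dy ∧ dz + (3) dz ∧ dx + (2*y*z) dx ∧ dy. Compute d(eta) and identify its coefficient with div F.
d(eta) = (2*y + 5*z) dx ∧ dy ∧ dz; div F = 2*y + 5*z

For a 2-form in R^3 of the form above, applying d gives a 3-form with coefficient ∂P/∂x + ∂Q/∂y + ∂R/∂z:
  ∂P/∂x = 5*z
  ∂Q/∂y = 0
  ∂R/∂z = 2*y
Sum = 2*y + 5*z, which is exactly div F.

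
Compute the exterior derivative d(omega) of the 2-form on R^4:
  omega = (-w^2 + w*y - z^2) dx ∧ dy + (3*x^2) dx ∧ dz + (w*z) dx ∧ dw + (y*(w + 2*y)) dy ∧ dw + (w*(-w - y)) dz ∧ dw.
d(omega) = (-2*z) dx ∧ dy ∧ dz + (-2*w + y) dx ∧ dy ∧ dw + (-w) dx ∧ dz ∧ dw + (-w) dy ∧ dz ∧ dw

For a 2-form omega = sum_{i<j} g_{ij} dx_i ∧ dx_j, the exterior derivative is
  d(omega) = sum_{i<j} d(g_{ij}) ∧ dx_i ∧ dx_j = sum_{i<j, k} (∂g_{ij}/∂x_k) dx_k ∧ dx_i ∧ dx_j.
Expand each term, using dx_k ∧ dx_i ∧ dx_j = sgn(permutation) dx_{(a)} ∧ dx_{(b)} ∧ dx_{(c)} with (a < b < c) sorted:
  d(-w^2 + w*y - z^2) includes (∂/∂z)(-w^2 + w*y - z^2) dz = (-2*z) dz, which multiplied by dx ∧ dy gives (-2*z) dx ∧ dy ∧ dz
  d(-w^2 + w*y - z^2) includes (∂/∂w)(-w^2 + w*y - z^2) dw = (-2*w + y) dw, which multiplied by dx ∧ dy gives (-2*w + y) dx ∧ dy ∧ dw
  d(w*z) includes (∂/∂z)(w*z) dz = (w) dz, which multiplied by dx ∧ dw gives (-w) dx ∧ dz ∧ dw
  d(w*(-w - y)) includes (∂/∂y)(w*(-w - y)) dy = (-w) dy, which multiplied by dz ∧ dw gives (-w) dy ∧ dz ∧ dw
Collecting like 3-forms: d(omega) = (-2*z) dx ∧ dy ∧ dz + (-2*w + y) dx ∧ dy ∧ dw + (-w) dx ∧ dz ∧ dw + (-w) dy ∧ dz ∧ dw.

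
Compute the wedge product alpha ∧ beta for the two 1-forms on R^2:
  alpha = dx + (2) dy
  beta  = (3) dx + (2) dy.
alpha ∧ beta = (-4) dx ∧ dy

Distribute the wedge, using dx_i ∧ dx_j = -dx_j ∧ dx_i and dx_i ∧ dx_i = 0. For each pair (i, j) with i < j, the coefficient of dx_i ∧ dx_j in alpha ∧ beta is (alpha_i * beta_j - alpha_j * beta_i). Collecting: alpha ∧ beta = (-4) dx ∧ dy.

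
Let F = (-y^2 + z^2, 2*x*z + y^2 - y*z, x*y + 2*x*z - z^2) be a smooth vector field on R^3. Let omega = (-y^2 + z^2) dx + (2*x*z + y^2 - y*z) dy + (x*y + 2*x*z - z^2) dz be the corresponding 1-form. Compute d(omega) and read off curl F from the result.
d(omega) = (-x + y) dy ∧ dz + (-y) dz ∧ dx + (2*y + 2*z) dx ∧ dy; curl F = (-x + y, -y, 2*y + 2*z)

d omega = sum_{i<j} (∂f_j/∂x_i - ∂f_i/∂x_j) dx_i ∧ dx_j. Under the identification (dy ∧ dz, dz ∧ dx, dx ∧ dy) ↔ (e_x, e_y, e_z), the coefficients are exactly the components of curl F. Compute:
  ∂R/∂y - ∂Q/∂z = (x) - (2*x - y) = -x + y
  ∂P/∂z - ∂R/∂x = (2*z) - (y + 2*z) = -y
  ∂Q/∂x - ∂P/∂y = (2*z) - (-2*y) = 2*y + 2*z.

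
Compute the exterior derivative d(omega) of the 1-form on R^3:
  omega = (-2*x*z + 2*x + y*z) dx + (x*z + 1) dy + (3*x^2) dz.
d(omega) = (8*x - y) dx ∧ dz + (-x) dy ∧ dz

For a 1-form omega = sum_i f_i dx_i, the exterior derivative is
  d(omega) = sum_{i < j} (∂f_j/∂x_i - ∂f_i/∂x_j) dx_i ∧ dx_j.
  coefficient of dx ∧ dz: ∂f_3/∂x - ∂f_1/∂z = ∂(3*x^2)/∂x - ∂(-2*x*z + 2*x + y*z)/∂z = 8*x - y
  coefficient of dy ∧ dz: ∂f_3/∂y - ∂f_2/∂z = ∂(3*x^2)/∂y - ∂(x*z + 1)/∂z = -x
Assembling: d(omega) = (8*x - y) dx ∧ dz + (-x) dy ∧ dz.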